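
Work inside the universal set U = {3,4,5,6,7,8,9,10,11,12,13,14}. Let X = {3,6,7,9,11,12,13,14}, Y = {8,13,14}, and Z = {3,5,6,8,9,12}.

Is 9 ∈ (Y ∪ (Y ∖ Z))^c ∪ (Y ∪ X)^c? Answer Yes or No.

9 ∉ Y and 9 ∈ Z, so 9 ∉ Y ∖ Z
9 ∉ Y and 9 ∉ (Y ∖ Z), so 9 ∉ Y ∪ (Y ∖ Z)
9 ∈ (Y ∪ (Y ∖ Z))^c since 9 ∉ (Y ∪ (Y ∖ Z))
9 ∉ Y and 9 ∈ X, so 9 ∈ Y ∪ X
9 ∉ (Y ∪ X)^c since 9 ∈ (Y ∪ X)
9 ∈ (Y ∪ (Y ∖ Z))^c and 9 ∉ (Y ∪ X)^c, so 9 ∈ (Y ∪ (Y ∖ Z))^c ∪ (Y ∪ X)^c

Yes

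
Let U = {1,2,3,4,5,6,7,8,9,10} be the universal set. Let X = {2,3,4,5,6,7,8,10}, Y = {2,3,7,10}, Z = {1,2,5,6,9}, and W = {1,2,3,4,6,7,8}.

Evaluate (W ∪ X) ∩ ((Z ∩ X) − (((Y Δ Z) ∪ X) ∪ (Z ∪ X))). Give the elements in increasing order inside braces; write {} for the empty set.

W ∪ X = {1,2,3,4,5,6,7,8,10}
Z ∩ X = {2,5,6}
Y Δ Z = {1,3,5,6,7,9,10}
(Y Δ Z) ∪ X = {1,2,3,4,5,6,7,8,9,10}
Z ∪ X = {1,2,3,4,5,6,7,8,9,10}
((Y Δ Z) ∪ X) ∪ (Z ∪ X) = {1,2,3,4,5,6,7,8,9,10}
(Z ∩ X) − (((Y Δ Z) ∪ X) ∪ (Z ∪ X)) = {}
(W ∪ X) ∩ ((Z ∩ X) − (((Y Δ Z) ∪ X) ∪ (Z ∪ X))) = {}

{}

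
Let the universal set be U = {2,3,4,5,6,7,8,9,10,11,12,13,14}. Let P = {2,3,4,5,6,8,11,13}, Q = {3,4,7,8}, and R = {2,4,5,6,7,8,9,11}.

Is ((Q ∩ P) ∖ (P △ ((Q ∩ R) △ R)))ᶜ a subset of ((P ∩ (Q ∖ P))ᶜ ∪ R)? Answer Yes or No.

Q ∩ P = {3,4,8}
Q ∩ R = {4,7,8}
(Q ∩ R) △ R = {2,5,6,9,11}
P △ ((Q ∩ R) △ R) = {3,4,8,9,13}
(Q ∩ P) ∖ (P △ ((Q ∩ R) △ R)) = {}
((Q ∩ P) ∖ (P △ ((Q ∩ R) △ R)))ᶜ = {2,3,4,5,6,7,8,9,10,11,12,13,14}
Q ∖ P = {7}
P ∩ (Q ∖ P) = {}
(P ∩ (Q ∖ P))ᶜ = {2,3,4,5,6,7,8,9,10,11,12,13,14}
(P ∩ (Q ∖ P))ᶜ ∪ R = {2,3,4,5,6,7,8,9,10,11,12,13,14}
Every element of {2,3,4,5,6,7,8,9,10,11,12,13,14} is in {2,3,4,5,6,7,8,9,10,11,12,13,14}, so ((Q ∩ P) ∖ (P △ ((Q ∩ R) △ R)))ᶜ ⊆ (P ∩ (Q ∖ P))ᶜ ∪ R.

Yes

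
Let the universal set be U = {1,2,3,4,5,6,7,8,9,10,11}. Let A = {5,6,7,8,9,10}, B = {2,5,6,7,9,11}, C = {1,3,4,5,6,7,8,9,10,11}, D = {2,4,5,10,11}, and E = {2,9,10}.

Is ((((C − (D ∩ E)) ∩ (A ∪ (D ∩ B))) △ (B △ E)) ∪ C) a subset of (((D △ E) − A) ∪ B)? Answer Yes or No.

No

D ∩ E = {2,10}
C − (D ∩ E) = {1,3,4,5,6,7,8,9,11}
D ∩ B = {2,5,11}
A ∪ (D ∩ B) = {2,5,6,7,8,9,10,11}
(C − (D ∩ E)) ∩ (A ∪ (D ∩ B)) = {5,6,7,8,9,11}
B △ E = {5,6,7,10,11}
((C − (D ∩ E)) ∩ (A ∪ (D ∩ B))) △ (B △ E) = {8,9,10}
(((C − (D ∩ E)) ∩ (A ∪ (D ∩ B))) △ (B △ E)) ∪ C = {1,3,4,5,6,7,8,9,10,11}
D △ E = {4,5,9,11}
(D △ E) − A = {4,11}
((D △ E) − A) ∪ B = {2,4,5,6,7,9,11}
1 ∈ (((C − (D ∩ E)) ∩ (A ∪ (D ∩ B))) △ (B △ E)) ∪ C but 1 ∉ ((D △ E) − A) ∪ B, so the inclusion fails.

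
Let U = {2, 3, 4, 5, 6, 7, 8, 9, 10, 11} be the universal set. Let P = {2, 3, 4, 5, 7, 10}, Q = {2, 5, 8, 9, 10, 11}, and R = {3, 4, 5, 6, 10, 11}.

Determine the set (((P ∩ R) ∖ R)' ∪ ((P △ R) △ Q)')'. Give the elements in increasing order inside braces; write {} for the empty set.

P ∩ R = {3, 4, 5, 10}
(P ∩ R) ∖ R = {}
((P ∩ R) ∖ R)' = {2, 3, 4, 5, 6, 7, 8, 9, 10, 11}
P △ R = {2, 6, 7, 11}
(P △ R) △ Q = {5, 6, 7, 8, 9, 10}
((P △ R) △ Q)' = {2, 3, 4, 11}
((P ∩ R) ∖ R)' ∪ ((P △ R) △ Q)' = {2, 3, 4, 5, 6, 7, 8, 9, 10, 11}
(((P ∩ R) ∖ R)' ∪ ((P △ R) △ Q)')' = {}

{}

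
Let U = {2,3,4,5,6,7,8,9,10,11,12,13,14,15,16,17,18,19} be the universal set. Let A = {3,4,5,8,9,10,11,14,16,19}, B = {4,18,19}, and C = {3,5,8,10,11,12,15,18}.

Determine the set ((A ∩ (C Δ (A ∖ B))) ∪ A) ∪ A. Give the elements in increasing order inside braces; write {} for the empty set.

{3,4,5,8,9,10,11,14,16,19}

A ∖ B = {3,5,8,9,10,11,14,16}
C Δ (A ∖ B) = {9,12,14,15,16,18}
A ∩ (C Δ (A ∖ B)) = {9,14,16}
(A ∩ (C Δ (A ∖ B))) ∪ A = {3,4,5,8,9,10,11,14,16,19}
((A ∩ (C Δ (A ∖ B))) ∪ A) ∪ A = {3,4,5,8,9,10,11,14,16,19}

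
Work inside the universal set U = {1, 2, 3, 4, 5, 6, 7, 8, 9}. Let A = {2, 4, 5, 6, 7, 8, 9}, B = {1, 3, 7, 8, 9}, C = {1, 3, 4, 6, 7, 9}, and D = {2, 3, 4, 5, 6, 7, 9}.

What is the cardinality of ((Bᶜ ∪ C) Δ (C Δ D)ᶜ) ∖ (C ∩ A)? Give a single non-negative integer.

4

Bᶜ = {2, 4, 5, 6}
Bᶜ ∪ C = {1, 2, 3, 4, 5, 6, 7, 9}
C Δ D = {1, 2, 5}
(C Δ D)ᶜ = {3, 4, 6, 7, 8, 9}
(Bᶜ ∪ C) Δ (C Δ D)ᶜ = {1, 2, 5, 8}
C ∩ A = {4, 6, 7, 9}
((Bᶜ ∪ C) Δ (C Δ D)ᶜ) ∖ (C ∩ A) = {1, 2, 5, 8}
|((Bᶜ ∪ C) Δ (C Δ D)ᶜ) ∖ (C ∩ A)| = 4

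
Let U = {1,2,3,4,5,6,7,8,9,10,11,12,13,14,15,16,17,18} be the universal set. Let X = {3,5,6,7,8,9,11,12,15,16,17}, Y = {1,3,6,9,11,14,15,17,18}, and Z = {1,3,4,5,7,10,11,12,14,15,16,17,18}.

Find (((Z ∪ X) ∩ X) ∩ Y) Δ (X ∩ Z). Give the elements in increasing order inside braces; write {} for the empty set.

Z ∪ X = {1,3,4,5,6,7,8,9,10,11,12,14,15,16,17,18}
(Z ∪ X) ∩ X = {3,5,6,7,8,9,11,12,15,16,17}
((Z ∪ X) ∩ X) ∩ Y = {3,6,9,11,15,17}
X ∩ Z = {3,5,7,11,12,15,16,17}
(((Z ∪ X) ∩ X) ∩ Y) Δ (X ∩ Z) = {5,6,7,9,12,16}

{5,6,7,9,12,16}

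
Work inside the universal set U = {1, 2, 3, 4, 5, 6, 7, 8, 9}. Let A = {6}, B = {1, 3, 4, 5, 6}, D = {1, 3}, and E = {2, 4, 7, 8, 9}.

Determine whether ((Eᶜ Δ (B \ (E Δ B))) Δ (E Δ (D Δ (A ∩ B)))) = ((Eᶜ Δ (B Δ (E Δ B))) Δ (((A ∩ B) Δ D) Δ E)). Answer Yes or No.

Eᶜ = {1, 3, 5, 6}
E Δ B = {1, 2, 3, 5, 6, 7, 8, 9}
B \ (E Δ B) = {4}
Eᶜ Δ (B \ (E Δ B)) = {1, 3, 4, 5, 6}
A ∩ B = {6}
D Δ (A ∩ B) = {1, 3, 6}
E Δ (D Δ (A ∩ B)) = {1, 2, 3, 4, 6, 7, 8, 9}
(Eᶜ Δ (B \ (E Δ B))) Δ (E Δ (D Δ (A ∩ B))) = {2, 5, 7, 8, 9}
B Δ (E Δ B) = {2, 4, 7, 8, 9}
Eᶜ Δ (B Δ (E Δ B)) = {1, 2, 3, 4, 5, 6, 7, 8, 9}
(A ∩ B) Δ D = {1, 3, 6}
((A ∩ B) Δ D) Δ E = {1, 2, 3, 4, 6, 7, 8, 9}
(Eᶜ Δ (B Δ (E Δ B))) Δ (((A ∩ B) Δ D) Δ E) = {5}
2 ∈ (Eᶜ Δ (B \ (E Δ B))) Δ (E Δ (D Δ (A ∩ B))) but 2 ∉ (Eᶜ Δ (B Δ (E Δ B))) Δ (((A ∩ B) Δ D) Δ E), so they differ.

No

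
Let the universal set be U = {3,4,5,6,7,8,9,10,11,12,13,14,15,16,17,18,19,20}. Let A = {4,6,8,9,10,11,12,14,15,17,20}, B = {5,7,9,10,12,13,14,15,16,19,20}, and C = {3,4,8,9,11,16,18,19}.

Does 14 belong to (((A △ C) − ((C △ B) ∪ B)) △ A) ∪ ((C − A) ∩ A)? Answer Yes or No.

14 ∈ A and 14 ∉ C, so 14 ∈ A △ C
14 ∉ C and 14 ∈ B, so 14 ∈ C △ B
14 ∈ (C △ B) and 14 ∈ B, so 14 ∈ (C △ B) ∪ B
14 ∈ (A △ C) and 14 ∈ ((C △ B) ∪ B), so 14 ∉ (A △ C) − ((C △ B) ∪ B)
14 ∉ ((A △ C) − ((C △ B) ∪ B)) and 14 ∈ A, so 14 ∈ ((A △ C) − ((C △ B) ∪ B)) △ A
14 ∉ C and 14 ∈ A, so 14 ∉ C − A
14 ∉ (C − A) and 14 ∈ A, so 14 ∉ (C − A) ∩ A
14 ∈ (((A △ C) − ((C △ B) ∪ B)) △ A) and 14 ∉ ((C − A) ∩ A), so 14 ∈ (((A △ C) − ((C △ B) ∪ B)) △ A) ∪ ((C − A) ∩ A)

Yes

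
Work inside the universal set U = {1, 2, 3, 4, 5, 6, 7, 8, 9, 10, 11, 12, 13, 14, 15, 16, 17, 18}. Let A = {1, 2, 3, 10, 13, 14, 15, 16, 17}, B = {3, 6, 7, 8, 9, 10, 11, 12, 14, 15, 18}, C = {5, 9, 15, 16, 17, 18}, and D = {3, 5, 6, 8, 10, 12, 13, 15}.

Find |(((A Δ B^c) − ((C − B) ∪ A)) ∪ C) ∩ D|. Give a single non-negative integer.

2

B^c = {1, 2, 4, 5, 13, 16, 17}
A Δ B^c = {3, 4, 5, 10, 14, 15}
C − B = {5, 16, 17}
(C − B) ∪ A = {1, 2, 3, 5, 10, 13, 14, 15, 16, 17}
(A Δ B^c) − ((C − B) ∪ A) = {4}
((A Δ B^c) − ((C − B) ∪ A)) ∪ C = {4, 5, 9, 15, 16, 17, 18}
(((A Δ B^c) − ((C − B) ∪ A)) ∪ C) ∩ D = {5, 15}
|(((A Δ B^c) − ((C − B) ∪ A)) ∪ C) ∩ D| = 2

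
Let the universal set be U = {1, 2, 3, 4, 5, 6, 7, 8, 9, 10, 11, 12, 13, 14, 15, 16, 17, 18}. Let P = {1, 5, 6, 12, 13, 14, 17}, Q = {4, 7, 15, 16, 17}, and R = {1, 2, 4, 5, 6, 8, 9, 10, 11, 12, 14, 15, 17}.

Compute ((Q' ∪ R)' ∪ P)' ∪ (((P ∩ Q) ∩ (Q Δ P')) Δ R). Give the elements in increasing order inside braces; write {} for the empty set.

Q' = {1, 2, 3, 5, 6, 8, 9, 10, 11, 12, 13, 14, 18}
Q' ∪ R = {1, 2, 3, 4, 5, 6, 8, 9, 10, 11, 12, 13, 14, 15, 17, 18}
(Q' ∪ R)' = {7, 16}
(Q' ∪ R)' ∪ P = {1, 5, 6, 7, 12, 13, 14, 16, 17}
((Q' ∪ R)' ∪ P)' = {2, 3, 4, 8, 9, 10, 11, 15, 18}
P ∩ Q = {17}
P' = {2, 3, 4, 7, 8, 9, 10, 11, 15, 16, 18}
Q Δ P' = {2, 3, 8, 9, 10, 11, 17, 18}
(P ∩ Q) ∩ (Q Δ P') = {17}
((P ∩ Q) ∩ (Q Δ P')) Δ R = {1, 2, 4, 5, 6, 8, 9, 10, 11, 12, 14, 15}
((Q' ∪ R)' ∪ P)' ∪ (((P ∩ Q) ∩ (Q Δ P')) Δ R) = {1, 2, 3, 4, 5, 6, 8, 9, 10, 11, 12, 14, 15, 18}

{1, 2, 3, 4, 5, 6, 8, 9, 10, 11, 12, 14, 15, 18}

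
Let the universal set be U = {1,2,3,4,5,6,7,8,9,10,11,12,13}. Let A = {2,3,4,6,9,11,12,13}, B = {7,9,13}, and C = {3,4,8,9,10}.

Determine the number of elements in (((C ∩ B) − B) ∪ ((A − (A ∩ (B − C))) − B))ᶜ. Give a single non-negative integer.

7

C ∩ B = {9}
(C ∩ B) − B = {}
B − C = {7,13}
A ∩ (B − C) = {13}
A − (A ∩ (B − C)) = {2,3,4,6,9,11,12}
(A − (A ∩ (B − C))) − B = {2,3,4,6,11,12}
((C ∩ B) − B) ∪ ((A − (A ∩ (B − C))) − B) = {2,3,4,6,11,12}
(((C ∩ B) − B) ∪ ((A − (A ∩ (B − C))) − B))ᶜ = {1,5,7,8,9,10,13}
|(((C ∩ B) − B) ∪ ((A − (A ∩ (B − C))) − B))ᶜ| = 7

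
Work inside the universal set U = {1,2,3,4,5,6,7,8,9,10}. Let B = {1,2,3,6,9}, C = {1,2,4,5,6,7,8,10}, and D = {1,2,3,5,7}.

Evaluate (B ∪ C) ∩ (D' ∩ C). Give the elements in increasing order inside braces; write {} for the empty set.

{4,6,8,10}

B ∪ C = {1,2,3,4,5,6,7,8,9,10}
D' = {4,6,8,9,10}
D' ∩ C = {4,6,8,10}
(B ∪ C) ∩ (D' ∩ C) = {4,6,8,10}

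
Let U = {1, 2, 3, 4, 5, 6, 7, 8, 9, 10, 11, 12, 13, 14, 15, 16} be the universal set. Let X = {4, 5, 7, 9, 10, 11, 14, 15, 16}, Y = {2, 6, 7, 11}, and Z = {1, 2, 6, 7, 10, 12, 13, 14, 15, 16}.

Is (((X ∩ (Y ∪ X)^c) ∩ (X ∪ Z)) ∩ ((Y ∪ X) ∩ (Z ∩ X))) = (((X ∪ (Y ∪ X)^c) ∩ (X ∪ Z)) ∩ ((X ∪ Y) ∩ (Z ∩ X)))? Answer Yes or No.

Y ∪ X = {2, 4, 5, 6, 7, 9, 10, 11, 14, 15, 16}
(Y ∪ X)^c = {1, 3, 8, 12, 13}
X ∩ (Y ∪ X)^c = {}
X ∪ Z = {1, 2, 4, 5, 6, 7, 9, 10, 11, 12, 13, 14, 15, 16}
(X ∩ (Y ∪ X)^c) ∩ (X ∪ Z) = {}
Z ∩ X = {7, 10, 14, 15, 16}
(Y ∪ X) ∩ (Z ∩ X) = {7, 10, 14, 15, 16}
((X ∩ (Y ∪ X)^c) ∩ (X ∪ Z)) ∩ ((Y ∪ X) ∩ (Z ∩ X)) = {}
X ∪ (Y ∪ X)^c = {1, 3, 4, 5, 7, 8, 9, 10, 11, 12, 13, 14, 15, 16}
(X ∪ (Y ∪ X)^c) ∩ (X ∪ Z) = {1, 4, 5, 7, 9, 10, 11, 12, 13, 14, 15, 16}
X ∪ Y = {2, 4, 5, 6, 7, 9, 10, 11, 14, 15, 16}
(X ∪ Y) ∩ (Z ∩ X) = {7, 10, 14, 15, 16}
((X ∪ (Y ∪ X)^c) ∩ (X ∪ Z)) ∩ ((X ∪ Y) ∩ (Z ∩ X)) = {7, 10, 14, 15, 16}
7 ∈ ((X ∪ (Y ∪ X)^c) ∩ (X ∪ Z)) ∩ ((X ∪ Y) ∩ (Z ∩ X)) but 7 ∉ ((X ∩ (Y ∪ X)^c) ∩ (X ∪ Z)) ∩ ((Y ∪ X) ∩ (Z ∩ X)), so they differ.

No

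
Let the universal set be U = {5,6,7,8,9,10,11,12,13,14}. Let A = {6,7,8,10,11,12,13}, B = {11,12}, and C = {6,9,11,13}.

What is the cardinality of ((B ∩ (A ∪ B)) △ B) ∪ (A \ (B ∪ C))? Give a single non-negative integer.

A ∪ B = {6,7,8,10,11,12,13}
B ∩ (A ∪ B) = {11,12}
(B ∩ (A ∪ B)) △ B = {}
B ∪ C = {6,9,11,12,13}
A \ (B ∪ C) = {7,8,10}
((B ∩ (A ∪ B)) △ B) ∪ (A \ (B ∪ C)) = {7,8,10}
|((B ∩ (A ∪ B)) △ B) ∪ (A \ (B ∪ C))| = 3

3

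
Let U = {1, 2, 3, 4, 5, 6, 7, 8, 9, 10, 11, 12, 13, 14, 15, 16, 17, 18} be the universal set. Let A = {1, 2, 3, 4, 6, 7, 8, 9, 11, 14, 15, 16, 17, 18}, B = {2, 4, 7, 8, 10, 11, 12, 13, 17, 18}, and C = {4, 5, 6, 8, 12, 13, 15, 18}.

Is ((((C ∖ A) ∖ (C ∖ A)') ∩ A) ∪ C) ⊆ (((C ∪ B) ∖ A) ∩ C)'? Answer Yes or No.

No

C ∖ A = {5, 12, 13}
(C ∖ A)' = {1, 2, 3, 4, 6, 7, 8, 9, 10, 11, 14, 15, 16, 17, 18}
(C ∖ A) ∖ (C ∖ A)' = {5, 12, 13}
((C ∖ A) ∖ (C ∖ A)') ∩ A = {}
(((C ∖ A) ∖ (C ∖ A)') ∩ A) ∪ C = {4, 5, 6, 8, 12, 13, 15, 18}
C ∪ B = {2, 4, 5, 6, 7, 8, 10, 11, 12, 13, 15, 17, 18}
(C ∪ B) ∖ A = {5, 10, 12, 13}
((C ∪ B) ∖ A) ∩ C = {5, 12, 13}
(((C ∪ B) ∖ A) ∩ C)' = {1, 2, 3, 4, 6, 7, 8, 9, 10, 11, 14, 15, 16, 17, 18}
5 ∈ (((C ∖ A) ∖ (C ∖ A)') ∩ A) ∪ C but 5 ∉ (((C ∪ B) ∖ A) ∩ C)', so the inclusion fails.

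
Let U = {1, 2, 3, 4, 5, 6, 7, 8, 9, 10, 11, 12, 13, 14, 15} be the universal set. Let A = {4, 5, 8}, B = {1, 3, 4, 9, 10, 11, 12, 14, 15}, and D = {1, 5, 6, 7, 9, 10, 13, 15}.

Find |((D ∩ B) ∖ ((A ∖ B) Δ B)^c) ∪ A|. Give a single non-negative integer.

7

D ∩ B = {1, 9, 10, 15}
A ∖ B = {5, 8}
(A ∖ B) Δ B = {1, 3, 4, 5, 8, 9, 10, 11, 12, 14, 15}
((A ∖ B) Δ B)^c = {2, 6, 7, 13}
(D ∩ B) ∖ ((A ∖ B) Δ B)^c = {1, 9, 10, 15}
((D ∩ B) ∖ ((A ∖ B) Δ B)^c) ∪ A = {1, 4, 5, 8, 9, 10, 15}
|((D ∩ B) ∖ ((A ∖ B) Δ B)^c) ∪ A| = 7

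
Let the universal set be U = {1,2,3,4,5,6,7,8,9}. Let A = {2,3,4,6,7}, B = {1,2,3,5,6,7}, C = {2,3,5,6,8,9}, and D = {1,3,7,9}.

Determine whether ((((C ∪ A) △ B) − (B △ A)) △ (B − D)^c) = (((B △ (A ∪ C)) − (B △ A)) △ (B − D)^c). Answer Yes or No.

Yes

C ∪ A = {2,3,4,5,6,7,8,9}
(C ∪ A) △ B = {1,4,8,9}
B △ A = {1,4,5}
((C ∪ A) △ B) − (B △ A) = {8,9}
B − D = {2,5,6}
(B − D)^c = {1,3,4,7,8,9}
(((C ∪ A) △ B) − (B △ A)) △ (B − D)^c = {1,3,4,7}
A ∪ C = {2,3,4,5,6,7,8,9}
B △ (A ∪ C) = {1,4,8,9}
(B △ (A ∪ C)) − (B △ A) = {8,9}
((B △ (A ∪ C)) − (B △ A)) △ (B − D)^c = {1,3,4,7}
Both equal {1,3,4,7}, so (((C ∪ A) △ B) − (B △ A)) △ (B − D)^c = ((B △ (A ∪ C)) − (B △ A)) △ (B − D)^c.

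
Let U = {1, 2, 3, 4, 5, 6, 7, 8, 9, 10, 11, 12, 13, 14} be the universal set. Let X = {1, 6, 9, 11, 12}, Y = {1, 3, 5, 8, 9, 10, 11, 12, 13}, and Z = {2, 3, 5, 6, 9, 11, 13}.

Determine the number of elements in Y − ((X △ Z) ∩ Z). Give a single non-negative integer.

6

X △ Z = {1, 2, 3, 5, 12, 13}
(X △ Z) ∩ Z = {2, 3, 5, 13}
Y − ((X △ Z) ∩ Z) = {1, 8, 9, 10, 11, 12}
|Y − ((X △ Z) ∩ Z)| = 6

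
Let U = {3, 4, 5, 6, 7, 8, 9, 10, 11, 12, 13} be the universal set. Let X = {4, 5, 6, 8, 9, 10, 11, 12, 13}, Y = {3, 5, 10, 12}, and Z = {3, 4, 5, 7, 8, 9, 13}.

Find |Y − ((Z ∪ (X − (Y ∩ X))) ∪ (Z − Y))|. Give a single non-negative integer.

Y ∩ X = {5, 10, 12}
X − (Y ∩ X) = {4, 6, 8, 9, 11, 13}
Z ∪ (X − (Y ∩ X)) = {3, 4, 5, 6, 7, 8, 9, 11, 13}
Z − Y = {4, 7, 8, 9, 13}
(Z ∪ (X − (Y ∩ X))) ∪ (Z − Y) = {3, 4, 5, 6, 7, 8, 9, 11, 13}
Y − ((Z ∪ (X − (Y ∩ X))) ∪ (Z − Y)) = {10, 12}
|Y − ((Z ∪ (X − (Y ∩ X))) ∪ (Z − Y))| = 2

2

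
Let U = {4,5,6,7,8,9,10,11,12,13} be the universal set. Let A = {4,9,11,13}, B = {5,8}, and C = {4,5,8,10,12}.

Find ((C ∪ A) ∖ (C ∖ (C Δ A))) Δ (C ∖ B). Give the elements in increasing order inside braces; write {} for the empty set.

C ∪ A = {4,5,8,9,10,11,12,13}
C Δ A = {5,8,9,10,11,12,13}
C ∖ (C Δ A) = {4}
(C ∪ A) ∖ (C ∖ (C Δ A)) = {5,8,9,10,11,12,13}
C ∖ B = {4,10,12}
((C ∪ A) ∖ (C ∖ (C Δ A))) Δ (C ∖ B) = {4,5,8,9,11,13}

{4,5,8,9,11,13}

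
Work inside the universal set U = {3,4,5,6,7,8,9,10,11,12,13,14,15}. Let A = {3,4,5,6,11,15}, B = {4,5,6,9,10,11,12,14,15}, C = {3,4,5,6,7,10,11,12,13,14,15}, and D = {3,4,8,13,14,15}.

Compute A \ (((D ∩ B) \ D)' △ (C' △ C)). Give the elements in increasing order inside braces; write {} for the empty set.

D ∩ B = {4,14,15}
(D ∩ B) \ D = {}
((D ∩ B) \ D)' = {3,4,5,6,7,8,9,10,11,12,13,14,15}
C' = {8,9}
C' △ C = {3,4,5,6,7,8,9,10,11,12,13,14,15}
((D ∩ B) \ D)' △ (C' △ C) = {}
A \ (((D ∩ B) \ D)' △ (C' △ C)) = {3,4,5,6,11,15}

{3,4,5,6,11,15}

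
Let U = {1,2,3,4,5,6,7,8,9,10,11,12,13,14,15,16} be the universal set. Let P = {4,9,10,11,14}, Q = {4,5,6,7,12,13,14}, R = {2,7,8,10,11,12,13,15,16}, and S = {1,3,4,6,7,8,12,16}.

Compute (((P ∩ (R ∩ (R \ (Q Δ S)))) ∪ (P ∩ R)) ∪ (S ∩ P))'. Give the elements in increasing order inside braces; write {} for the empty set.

{1,2,3,5,6,7,8,9,12,13,14,15,16}

Q Δ S = {1,3,5,8,13,14,16}
R \ (Q Δ S) = {2,7,10,11,12,15}
R ∩ (R \ (Q Δ S)) = {2,7,10,11,12,15}
P ∩ (R ∩ (R \ (Q Δ S))) = {10,11}
P ∩ R = {10,11}
(P ∩ (R ∩ (R \ (Q Δ S)))) ∪ (P ∩ R) = {10,11}
S ∩ P = {4}
((P ∩ (R ∩ (R \ (Q Δ S)))) ∪ (P ∩ R)) ∪ (S ∩ P) = {4,10,11}
(((P ∩ (R ∩ (R \ (Q Δ S)))) ∪ (P ∩ R)) ∪ (S ∩ P))' = {1,2,3,5,6,7,8,9,12,13,14,15,16}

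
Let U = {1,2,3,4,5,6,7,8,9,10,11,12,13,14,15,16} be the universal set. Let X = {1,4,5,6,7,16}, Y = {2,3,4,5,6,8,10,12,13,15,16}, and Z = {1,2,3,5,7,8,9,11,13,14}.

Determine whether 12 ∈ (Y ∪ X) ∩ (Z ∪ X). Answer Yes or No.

12 ∈ Y and 12 ∉ X, so 12 ∈ Y ∪ X
12 ∉ Z and 12 ∉ X, so 12 ∉ Z ∪ X
12 ∈ (Y ∪ X) and 12 ∉ (Z ∪ X), so 12 ∉ (Y ∪ X) ∩ (Z ∪ X)

No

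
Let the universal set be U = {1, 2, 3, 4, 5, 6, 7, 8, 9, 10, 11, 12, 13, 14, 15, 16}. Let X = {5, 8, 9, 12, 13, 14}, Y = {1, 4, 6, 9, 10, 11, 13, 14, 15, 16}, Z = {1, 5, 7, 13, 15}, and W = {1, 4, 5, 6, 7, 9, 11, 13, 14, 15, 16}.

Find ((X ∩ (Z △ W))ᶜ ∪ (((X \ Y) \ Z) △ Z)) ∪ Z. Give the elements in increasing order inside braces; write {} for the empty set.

{1, 2, 3, 4, 5, 6, 7, 8, 10, 11, 12, 13, 15, 16}

Z △ W = {4, 6, 9, 11, 14, 16}
X ∩ (Z △ W) = {9, 14}
(X ∩ (Z △ W))ᶜ = {1, 2, 3, 4, 5, 6, 7, 8, 10, 11, 12, 13, 15, 16}
X \ Y = {5, 8, 12}
(X \ Y) \ Z = {8, 12}
((X \ Y) \ Z) △ Z = {1, 5, 7, 8, 12, 13, 15}
(X ∩ (Z △ W))ᶜ ∪ (((X \ Y) \ Z) △ Z) = {1, 2, 3, 4, 5, 6, 7, 8, 10, 11, 12, 13, 15, 16}
((X ∩ (Z △ W))ᶜ ∪ (((X \ Y) \ Z) △ Z)) ∪ Z = {1, 2, 3, 4, 5, 6, 7, 8, 10, 11, 12, 13, 15, 16}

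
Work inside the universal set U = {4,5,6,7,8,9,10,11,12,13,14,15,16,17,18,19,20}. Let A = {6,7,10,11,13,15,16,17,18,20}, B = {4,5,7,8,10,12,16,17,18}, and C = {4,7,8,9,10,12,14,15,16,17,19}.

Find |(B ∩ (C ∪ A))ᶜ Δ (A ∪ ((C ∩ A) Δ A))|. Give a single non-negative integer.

9

C ∪ A = {4,6,7,8,9,10,11,12,13,14,15,16,17,18,19,20}
B ∩ (C ∪ A) = {4,7,8,10,12,16,17,18}
(B ∩ (C ∪ A))ᶜ = {5,6,9,11,13,14,15,19,20}
C ∩ A = {7,10,15,16,17}
(C ∩ A) Δ A = {6,11,13,18,20}
A ∪ ((C ∩ A) Δ A) = {6,7,10,11,13,15,16,17,18,20}
(B ∩ (C ∪ A))ᶜ Δ (A ∪ ((C ∩ A) Δ A)) = {5,7,9,10,14,16,17,18,19}
|(B ∩ (C ∪ A))ᶜ Δ (A ∪ ((C ∩ A) Δ A))| = 9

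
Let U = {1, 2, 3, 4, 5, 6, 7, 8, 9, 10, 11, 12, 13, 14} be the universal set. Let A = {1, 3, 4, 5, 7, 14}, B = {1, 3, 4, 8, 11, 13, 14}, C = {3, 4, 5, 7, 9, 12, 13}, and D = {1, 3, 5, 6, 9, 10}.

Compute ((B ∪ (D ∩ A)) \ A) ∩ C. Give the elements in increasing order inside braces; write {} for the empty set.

{13}

D ∩ A = {1, 3, 5}
B ∪ (D ∩ A) = {1, 3, 4, 5, 8, 11, 13, 14}
(B ∪ (D ∩ A)) \ A = {8, 11, 13}
((B ∪ (D ∩ A)) \ A) ∩ C = {13}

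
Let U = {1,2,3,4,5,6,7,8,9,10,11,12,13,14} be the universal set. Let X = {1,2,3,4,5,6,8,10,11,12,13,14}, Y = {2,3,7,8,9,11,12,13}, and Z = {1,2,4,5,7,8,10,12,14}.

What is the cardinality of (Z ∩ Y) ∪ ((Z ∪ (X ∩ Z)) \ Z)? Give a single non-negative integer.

4

Z ∩ Y = {2,7,8,12}
X ∩ Z = {1,2,4,5,8,10,12,14}
Z ∪ (X ∩ Z) = {1,2,4,5,7,8,10,12,14}
(Z ∪ (X ∩ Z)) \ Z = {}
(Z ∩ Y) ∪ ((Z ∪ (X ∩ Z)) \ Z) = {2,7,8,12}
|(Z ∩ Y) ∪ ((Z ∪ (X ∩ Z)) \ Z)| = 4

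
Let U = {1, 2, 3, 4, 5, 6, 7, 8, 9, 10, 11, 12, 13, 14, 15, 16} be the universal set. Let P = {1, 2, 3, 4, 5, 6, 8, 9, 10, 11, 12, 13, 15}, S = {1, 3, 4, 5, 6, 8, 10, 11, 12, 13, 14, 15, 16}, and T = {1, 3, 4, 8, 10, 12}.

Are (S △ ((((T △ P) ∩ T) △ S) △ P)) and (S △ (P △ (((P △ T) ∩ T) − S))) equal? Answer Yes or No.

No

T △ P = {2, 5, 6, 9, 11, 13, 15}
(T △ P) ∩ T = {}
((T △ P) ∩ T) △ S = {1, 3, 4, 5, 6, 8, 10, 11, 12, 13, 14, 15, 16}
(((T △ P) ∩ T) △ S) △ P = {2, 9, 14, 16}
S △ ((((T △ P) ∩ T) △ S) △ P) = {1, 2, 3, 4, 5, 6, 8, 9, 10, 11, 12, 13, 15}
P △ T = {2, 5, 6, 9, 11, 13, 15}
(P △ T) ∩ T = {}
((P △ T) ∩ T) − S = {}
P △ (((P △ T) ∩ T) − S) = {1, 2, 3, 4, 5, 6, 8, 9, 10, 11, 12, 13, 15}
S △ (P △ (((P △ T) ∩ T) − S)) = {2, 9, 14, 16}
1 ∈ S △ ((((T △ P) ∩ T) △ S) △ P) but 1 ∉ S △ (P △ (((P △ T) ∩ T) − S)), so they differ.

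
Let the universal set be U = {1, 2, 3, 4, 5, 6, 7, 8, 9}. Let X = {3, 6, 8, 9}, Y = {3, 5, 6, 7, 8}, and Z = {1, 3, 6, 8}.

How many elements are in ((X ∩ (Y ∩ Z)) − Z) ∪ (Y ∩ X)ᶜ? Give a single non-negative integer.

Y ∩ Z = {3, 6, 8}
X ∩ (Y ∩ Z) = {3, 6, 8}
(X ∩ (Y ∩ Z)) − Z = {}
Y ∩ X = {3, 6, 8}
(Y ∩ X)ᶜ = {1, 2, 4, 5, 7, 9}
((X ∩ (Y ∩ Z)) − Z) ∪ (Y ∩ X)ᶜ = {1, 2, 4, 5, 7, 9}
|((X ∩ (Y ∩ Z)) − Z) ∪ (Y ∩ X)ᶜ| = 6

6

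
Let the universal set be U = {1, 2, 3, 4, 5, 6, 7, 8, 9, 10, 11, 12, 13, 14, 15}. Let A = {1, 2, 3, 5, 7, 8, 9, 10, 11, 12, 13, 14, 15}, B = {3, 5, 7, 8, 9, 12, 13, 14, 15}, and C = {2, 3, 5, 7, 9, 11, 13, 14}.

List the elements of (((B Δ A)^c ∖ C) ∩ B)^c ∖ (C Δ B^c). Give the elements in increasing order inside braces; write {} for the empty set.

{2, 11}

B Δ A = {1, 2, 10, 11}
(B Δ A)^c = {3, 4, 5, 6, 7, 8, 9, 12, 13, 14, 15}
(B Δ A)^c ∖ C = {4, 6, 8, 12, 15}
((B Δ A)^c ∖ C) ∩ B = {8, 12, 15}
(((B Δ A)^c ∖ C) ∩ B)^c = {1, 2, 3, 4, 5, 6, 7, 9, 10, 11, 13, 14}
B^c = {1, 2, 4, 6, 10, 11}
C Δ B^c = {1, 3, 4, 5, 6, 7, 9, 10, 13, 14}
(((B Δ A)^c ∖ C) ∩ B)^c ∖ (C Δ B^c) = {2, 11}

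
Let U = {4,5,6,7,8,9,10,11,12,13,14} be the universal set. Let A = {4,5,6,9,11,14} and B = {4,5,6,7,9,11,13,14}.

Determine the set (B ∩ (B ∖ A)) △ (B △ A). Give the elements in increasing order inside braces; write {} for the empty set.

B ∖ A = {7,13}
B ∩ (B ∖ A) = {7,13}
B △ A = {7,13}
(B ∩ (B ∖ A)) △ (B △ A) = {}

{}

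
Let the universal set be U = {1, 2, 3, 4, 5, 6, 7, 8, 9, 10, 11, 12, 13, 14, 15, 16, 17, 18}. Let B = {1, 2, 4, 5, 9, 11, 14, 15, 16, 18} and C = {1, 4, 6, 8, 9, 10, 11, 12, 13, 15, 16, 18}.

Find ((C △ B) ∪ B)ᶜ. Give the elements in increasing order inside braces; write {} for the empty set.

{3, 7, 17}

C △ B = {2, 5, 6, 8, 10, 12, 13, 14}
(C △ B) ∪ B = {1, 2, 4, 5, 6, 8, 9, 10, 11, 12, 13, 14, 15, 16, 18}
((C △ B) ∪ B)ᶜ = {3, 7, 17}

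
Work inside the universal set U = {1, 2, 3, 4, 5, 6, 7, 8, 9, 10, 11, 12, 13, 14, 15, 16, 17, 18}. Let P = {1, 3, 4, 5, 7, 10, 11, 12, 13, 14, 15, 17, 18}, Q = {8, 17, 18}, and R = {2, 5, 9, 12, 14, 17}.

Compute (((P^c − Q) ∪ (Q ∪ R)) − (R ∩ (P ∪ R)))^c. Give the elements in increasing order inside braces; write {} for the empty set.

P^c = {2, 6, 8, 9, 16}
P^c − Q = {2, 6, 9, 16}
Q ∪ R = {2, 5, 8, 9, 12, 14, 17, 18}
(P^c − Q) ∪ (Q ∪ R) = {2, 5, 6, 8, 9, 12, 14, 16, 17, 18}
P ∪ R = {1, 2, 3, 4, 5, 7, 9, 10, 11, 12, 13, 14, 15, 17, 18}
R ∩ (P ∪ R) = {2, 5, 9, 12, 14, 17}
((P^c − Q) ∪ (Q ∪ R)) − (R ∩ (P ∪ R)) = {6, 8, 16, 18}
(((P^c − Q) ∪ (Q ∪ R)) − (R ∩ (P ∪ R)))^c = {1, 2, 3, 4, 5, 7, 9, 10, 11, 12, 13, 14, 15, 17}

{1, 2, 3, 4, 5, 7, 9, 10, 11, 12, 13, 14, 15, 17}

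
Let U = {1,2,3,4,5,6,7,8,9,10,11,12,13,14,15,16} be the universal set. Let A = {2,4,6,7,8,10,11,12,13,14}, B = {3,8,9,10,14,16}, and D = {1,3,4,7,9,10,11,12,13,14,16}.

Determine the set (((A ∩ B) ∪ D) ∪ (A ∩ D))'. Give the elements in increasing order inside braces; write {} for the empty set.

A ∩ B = {8,10,14}
(A ∩ B) ∪ D = {1,3,4,7,8,9,10,11,12,13,14,16}
A ∩ D = {4,7,10,11,12,13,14}
((A ∩ B) ∪ D) ∪ (A ∩ D) = {1,3,4,7,8,9,10,11,12,13,14,16}
(((A ∩ B) ∪ D) ∪ (A ∩ D))' = {2,5,6,15}

{2,5,6,15}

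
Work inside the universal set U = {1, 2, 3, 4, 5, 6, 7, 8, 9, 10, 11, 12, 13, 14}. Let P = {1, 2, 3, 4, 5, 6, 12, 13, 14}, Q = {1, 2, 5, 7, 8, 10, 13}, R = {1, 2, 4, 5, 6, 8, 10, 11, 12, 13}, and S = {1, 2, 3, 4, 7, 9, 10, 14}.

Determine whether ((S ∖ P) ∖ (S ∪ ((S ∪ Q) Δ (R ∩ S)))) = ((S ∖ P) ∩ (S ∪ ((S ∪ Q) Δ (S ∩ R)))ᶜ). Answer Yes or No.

S ∖ P = {7, 9, 10}
S ∪ Q = {1, 2, 3, 4, 5, 7, 8, 9, 10, 13, 14}
R ∩ S = {1, 2, 4, 10}
(S ∪ Q) Δ (R ∩ S) = {3, 5, 7, 8, 9, 13, 14}
S ∪ ((S ∪ Q) Δ (R ∩ S)) = {1, 2, 3, 4, 5, 7, 8, 9, 10, 13, 14}
(S ∖ P) ∖ (S ∪ ((S ∪ Q) Δ (R ∩ S))) = {}
S ∩ R = {1, 2, 4, 10}
(S ∪ Q) Δ (S ∩ R) = {3, 5, 7, 8, 9, 13, 14}
S ∪ ((S ∪ Q) Δ (S ∩ R)) = {1, 2, 3, 4, 5, 7, 8, 9, 10, 13, 14}
(S ∪ ((S ∪ Q) Δ (S ∩ R)))ᶜ = {6, 11, 12}
(S ∖ P) ∩ (S ∪ ((S ∪ Q) Δ (S ∩ R)))ᶜ = {}
Both equal {}, so (S ∖ P) ∖ (S ∪ ((S ∪ Q) Δ (R ∩ S))) = (S ∖ P) ∩ (S ∪ ((S ∪ Q) Δ (S ∩ R)))ᶜ.

Yes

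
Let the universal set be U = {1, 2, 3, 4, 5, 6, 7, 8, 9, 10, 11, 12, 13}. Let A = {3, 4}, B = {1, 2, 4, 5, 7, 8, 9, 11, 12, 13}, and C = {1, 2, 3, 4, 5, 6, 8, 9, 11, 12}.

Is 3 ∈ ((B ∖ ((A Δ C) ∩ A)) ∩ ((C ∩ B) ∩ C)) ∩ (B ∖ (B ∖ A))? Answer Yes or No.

No

3 ∈ A and 3 ∈ C, so 3 ∉ A Δ C
3 ∉ (A Δ C) and 3 ∈ A, so 3 ∉ (A Δ C) ∩ A
3 ∉ B and 3 ∉ ((A Δ C) ∩ A), so 3 ∉ B ∖ ((A Δ C) ∩ A)
3 ∈ C and 3 ∉ B, so 3 ∉ C ∩ B
3 ∉ (C ∩ B) and 3 ∈ C, so 3 ∉ (C ∩ B) ∩ C
3 ∉ (B ∖ ((A Δ C) ∩ A)) and 3 ∉ ((C ∩ B) ∩ C), so 3 ∉ (B ∖ ((A Δ C) ∩ A)) ∩ ((C ∩ B) ∩ C)
3 ∉ B and 3 ∈ A, so 3 ∉ B ∖ A
3 ∉ B and 3 ∉ (B ∖ A), so 3 ∉ B ∖ (B ∖ A)
3 ∉ ((B ∖ ((A Δ C) ∩ A)) ∩ ((C ∩ B) ∩ C)) and 3 ∉ (B ∖ (B ∖ A)), so 3 ∉ ((B ∖ ((A Δ C) ∩ A)) ∩ ((C ∩ B) ∩ C)) ∩ (B ∖ (B ∖ A))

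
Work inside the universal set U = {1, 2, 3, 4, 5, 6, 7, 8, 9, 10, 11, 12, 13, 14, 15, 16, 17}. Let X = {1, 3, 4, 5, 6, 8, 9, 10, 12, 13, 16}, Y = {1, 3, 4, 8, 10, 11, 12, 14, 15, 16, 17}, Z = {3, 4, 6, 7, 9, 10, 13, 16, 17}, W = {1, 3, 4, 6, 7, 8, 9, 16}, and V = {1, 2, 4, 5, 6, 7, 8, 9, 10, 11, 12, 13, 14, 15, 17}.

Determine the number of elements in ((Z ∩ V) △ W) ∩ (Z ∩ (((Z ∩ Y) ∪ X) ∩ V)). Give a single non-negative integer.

Z ∩ V = {4, 6, 7, 9, 10, 13, 17}
(Z ∩ V) △ W = {1, 3, 8, 10, 13, 16, 17}
Z ∩ Y = {3, 4, 10, 16, 17}
(Z ∩ Y) ∪ X = {1, 3, 4, 5, 6, 8, 9, 10, 12, 13, 16, 17}
((Z ∩ Y) ∪ X) ∩ V = {1, 4, 5, 6, 8, 9, 10, 12, 13, 17}
Z ∩ (((Z ∩ Y) ∪ X) ∩ V) = {4, 6, 9, 10, 13, 17}
((Z ∩ V) △ W) ∩ (Z ∩ (((Z ∩ Y) ∪ X) ∩ V)) = {10, 13, 17}
|((Z ∩ V) △ W) ∩ (Z ∩ (((Z ∩ Y) ∪ X) ∩ V))| = 3

3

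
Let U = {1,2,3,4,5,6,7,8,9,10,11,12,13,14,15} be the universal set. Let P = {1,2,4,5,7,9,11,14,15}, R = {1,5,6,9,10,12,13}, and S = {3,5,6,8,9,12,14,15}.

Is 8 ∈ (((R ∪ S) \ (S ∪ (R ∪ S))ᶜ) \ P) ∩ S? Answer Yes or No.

8 ∉ R and 8 ∈ S, so 8 ∈ R ∪ S
8 ∉ R and 8 ∈ S, so 8 ∈ R ∪ S
8 ∈ S and 8 ∈ (R ∪ S), so 8 ∈ S ∪ (R ∪ S)
8 ∉ (S ∪ (R ∪ S))ᶜ since 8 ∈ (S ∪ (R ∪ S))
8 ∈ (R ∪ S) and 8 ∉ (S ∪ (R ∪ S))ᶜ, so 8 ∈ (R ∪ S) \ (S ∪ (R ∪ S))ᶜ
8 ∈ ((R ∪ S) \ (S ∪ (R ∪ S))ᶜ) and 8 ∉ P, so 8 ∈ ((R ∪ S) \ (S ∪ (R ∪ S))ᶜ) \ P
8 ∈ (((R ∪ S) \ (S ∪ (R ∪ S))ᶜ) \ P) and 8 ∈ S, so 8 ∈ (((R ∪ S) \ (S ∪ (R ∪ S))ᶜ) \ P) ∩ S

Yes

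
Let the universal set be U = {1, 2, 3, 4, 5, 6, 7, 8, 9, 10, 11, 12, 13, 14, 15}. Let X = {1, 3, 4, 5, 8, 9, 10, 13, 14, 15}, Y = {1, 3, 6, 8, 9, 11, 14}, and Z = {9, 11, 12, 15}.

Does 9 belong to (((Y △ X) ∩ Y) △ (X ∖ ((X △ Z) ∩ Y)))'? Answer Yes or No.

9 ∈ Y and 9 ∈ X, so 9 ∉ Y △ X
9 ∉ (Y △ X) and 9 ∈ Y, so 9 ∉ (Y △ X) ∩ Y
9 ∈ X and 9 ∈ Z, so 9 ∉ X △ Z
9 ∉ (X △ Z) and 9 ∈ Y, so 9 ∉ (X △ Z) ∩ Y
9 ∈ X and 9 ∉ ((X △ Z) ∩ Y), so 9 ∈ X ∖ ((X △ Z) ∩ Y)
9 ∉ ((Y △ X) ∩ Y) and 9 ∈ (X ∖ ((X △ Z) ∩ Y)), so 9 ∈ ((Y △ X) ∩ Y) △ (X ∖ ((X △ Z) ∩ Y))
9 ∉ (((Y △ X) ∩ Y) △ (X ∖ ((X △ Z) ∩ Y)))' since 9 ∈ (((Y △ X) ∩ Y) △ (X ∖ ((X △ Z) ∩ Y)))

No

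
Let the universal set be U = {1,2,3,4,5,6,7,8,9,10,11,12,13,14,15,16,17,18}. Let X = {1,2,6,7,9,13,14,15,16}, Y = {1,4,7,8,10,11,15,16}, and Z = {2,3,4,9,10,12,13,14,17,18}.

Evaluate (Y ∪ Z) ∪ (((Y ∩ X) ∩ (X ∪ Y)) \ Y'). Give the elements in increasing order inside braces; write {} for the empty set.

Y ∪ Z = {1,2,3,4,7,8,9,10,11,12,13,14,15,16,17,18}
Y ∩ X = {1,7,15,16}
X ∪ Y = {1,2,4,6,7,8,9,10,11,13,14,15,16}
(Y ∩ X) ∩ (X ∪ Y) = {1,7,15,16}
Y' = {2,3,5,6,9,12,13,14,17,18}
((Y ∩ X) ∩ (X ∪ Y)) \ Y' = {1,7,15,16}
(Y ∪ Z) ∪ (((Y ∩ X) ∩ (X ∪ Y)) \ Y') = {1,2,3,4,7,8,9,10,11,12,13,14,15,16,17,18}

{1,2,3,4,7,8,9,10,11,12,13,14,15,16,17,18}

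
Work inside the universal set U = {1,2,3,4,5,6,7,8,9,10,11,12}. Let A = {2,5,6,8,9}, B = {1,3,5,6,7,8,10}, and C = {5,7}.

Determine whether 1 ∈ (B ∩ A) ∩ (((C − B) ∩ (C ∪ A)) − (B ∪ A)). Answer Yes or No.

No

1 ∈ B and 1 ∉ A, so 1 ∉ B ∩ A
1 ∉ C and 1 ∈ B, so 1 ∉ C − B
1 ∉ C and 1 ∉ A, so 1 ∉ C ∪ A
1 ∉ (C − B) and 1 ∉ (C ∪ A), so 1 ∉ (C − B) ∩ (C ∪ A)
1 ∈ B and 1 ∉ A, so 1 ∈ B ∪ A
1 ∉ ((C − B) ∩ (C ∪ A)) and 1 ∈ (B ∪ A), so 1 ∉ ((C − B) ∩ (C ∪ A)) − (B ∪ A)
1 ∉ (B ∩ A) and 1 ∉ (((C − B) ∩ (C ∪ A)) − (B ∪ A)), so 1 ∉ (B ∩ A) ∩ (((C − B) ∩ (C ∪ A)) − (B ∪ A))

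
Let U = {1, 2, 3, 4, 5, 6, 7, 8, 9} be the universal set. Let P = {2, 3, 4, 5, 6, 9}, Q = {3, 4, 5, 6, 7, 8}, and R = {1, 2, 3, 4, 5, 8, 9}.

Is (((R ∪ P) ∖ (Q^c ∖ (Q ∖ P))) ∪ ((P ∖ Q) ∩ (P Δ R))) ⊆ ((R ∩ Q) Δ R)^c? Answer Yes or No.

Yes

R ∪ P = {1, 2, 3, 4, 5, 6, 8, 9}
Q^c = {1, 2, 9}
Q ∖ P = {7, 8}
Q^c ∖ (Q ∖ P) = {1, 2, 9}
(R ∪ P) ∖ (Q^c ∖ (Q ∖ P)) = {3, 4, 5, 6, 8}
P ∖ Q = {2, 9}
P Δ R = {1, 6, 8}
(P ∖ Q) ∩ (P Δ R) = {}
((R ∪ P) ∖ (Q^c ∖ (Q ∖ P))) ∪ ((P ∖ Q) ∩ (P Δ R)) = {3, 4, 5, 6, 8}
R ∩ Q = {3, 4, 5, 8}
(R ∩ Q) Δ R = {1, 2, 9}
((R ∩ Q) Δ R)^c = {3, 4, 5, 6, 7, 8}
Every element of {3, 4, 5, 6, 8} is in {3, 4, 5, 6, 7, 8}, so ((R ∪ P) ∖ (Q^c ∖ (Q ∖ P))) ∪ ((P ∖ Q) ∩ (P Δ R)) ⊆ ((R ∩ Q) Δ R)^c.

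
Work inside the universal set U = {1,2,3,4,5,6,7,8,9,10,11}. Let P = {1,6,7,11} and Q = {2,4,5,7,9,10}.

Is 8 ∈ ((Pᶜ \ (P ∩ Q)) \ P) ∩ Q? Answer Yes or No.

No

8 ∉ P, so 8 ∈ Pᶜ
8 ∉ P and 8 ∉ Q, so 8 ∉ P ∩ Q
8 ∈ Pᶜ and 8 ∉ (P ∩ Q), so 8 ∈ Pᶜ \ (P ∩ Q)
8 ∈ (Pᶜ \ (P ∩ Q)) and 8 ∉ P, so 8 ∈ (Pᶜ \ (P ∩ Q)) \ P
8 ∈ ((Pᶜ \ (P ∩ Q)) \ P) and 8 ∉ Q, so 8 ∉ ((Pᶜ \ (P ∩ Q)) \ P) ∩ Q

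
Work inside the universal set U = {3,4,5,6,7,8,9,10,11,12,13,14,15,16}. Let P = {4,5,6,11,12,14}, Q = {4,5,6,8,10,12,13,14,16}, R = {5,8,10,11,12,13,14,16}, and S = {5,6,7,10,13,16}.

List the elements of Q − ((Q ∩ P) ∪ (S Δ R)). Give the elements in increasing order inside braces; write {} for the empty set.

{10,13,16}

Q ∩ P = {4,5,6,12,14}
S Δ R = {6,7,8,11,12,14}
(Q ∩ P) ∪ (S Δ R) = {4,5,6,7,8,11,12,14}
Q − ((Q ∩ P) ∪ (S Δ R)) = {10,13,16}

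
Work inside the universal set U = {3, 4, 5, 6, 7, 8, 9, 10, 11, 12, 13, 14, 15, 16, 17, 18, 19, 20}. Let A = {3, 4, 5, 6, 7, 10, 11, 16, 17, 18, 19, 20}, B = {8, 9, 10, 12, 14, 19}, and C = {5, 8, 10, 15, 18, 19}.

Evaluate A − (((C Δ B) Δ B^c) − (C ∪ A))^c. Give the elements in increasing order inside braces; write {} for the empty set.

{}

C Δ B = {5, 9, 12, 14, 15, 18}
B^c = {3, 4, 5, 6, 7, 11, 13, 15, 16, 17, 18, 20}
(C Δ B) Δ B^c = {3, 4, 6, 7, 9, 11, 12, 13, 14, 16, 17, 20}
C ∪ A = {3, 4, 5, 6, 7, 8, 10, 11, 15, 16, 17, 18, 19, 20}
((C Δ B) Δ B^c) − (C ∪ A) = {9, 12, 13, 14}
(((C Δ B) Δ B^c) − (C ∪ A))^c = {3, 4, 5, 6, 7, 8, 10, 11, 15, 16, 17, 18, 19, 20}
A − (((C Δ B) Δ B^c) − (C ∪ A))^c = {}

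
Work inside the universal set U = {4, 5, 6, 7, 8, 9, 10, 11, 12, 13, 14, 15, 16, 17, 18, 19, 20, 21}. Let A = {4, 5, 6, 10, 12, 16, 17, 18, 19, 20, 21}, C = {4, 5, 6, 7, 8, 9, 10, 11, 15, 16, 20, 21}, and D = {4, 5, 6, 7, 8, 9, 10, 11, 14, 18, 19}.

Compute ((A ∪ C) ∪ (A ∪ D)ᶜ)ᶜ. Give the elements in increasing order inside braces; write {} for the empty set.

A ∪ C = {4, 5, 6, 7, 8, 9, 10, 11, 12, 15, 16, 17, 18, 19, 20, 21}
A ∪ D = {4, 5, 6, 7, 8, 9, 10, 11, 12, 14, 16, 17, 18, 19, 20, 21}
(A ∪ D)ᶜ = {13, 15}
(A ∪ C) ∪ (A ∪ D)ᶜ = {4, 5, 6, 7, 8, 9, 10, 11, 12, 13, 15, 16, 17, 18, 19, 20, 21}
((A ∪ C) ∪ (A ∪ D)ᶜ)ᶜ = {14}

{14}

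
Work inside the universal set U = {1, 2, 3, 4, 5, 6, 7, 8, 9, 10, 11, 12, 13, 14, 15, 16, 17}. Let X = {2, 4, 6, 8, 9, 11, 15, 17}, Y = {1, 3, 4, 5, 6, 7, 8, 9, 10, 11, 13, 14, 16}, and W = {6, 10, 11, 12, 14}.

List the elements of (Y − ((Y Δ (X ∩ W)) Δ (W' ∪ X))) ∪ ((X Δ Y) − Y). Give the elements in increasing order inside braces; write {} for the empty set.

{1, 2, 3, 4, 5, 7, 8, 9, 13, 15, 16, 17}

X ∩ W = {6, 11}
Y Δ (X ∩ W) = {1, 3, 4, 5, 7, 8, 9, 10, 13, 14, 16}
W' = {1, 2, 3, 4, 5, 7, 8, 9, 13, 15, 16, 17}
W' ∪ X = {1, 2, 3, 4, 5, 6, 7, 8, 9, 11, 13, 15, 16, 17}
(Y Δ (X ∩ W)) Δ (W' ∪ X) = {2, 6, 10, 11, 14, 15, 17}
Y − ((Y Δ (X ∩ W)) Δ (W' ∪ X)) = {1, 3, 4, 5, 7, 8, 9, 13, 16}
X Δ Y = {1, 2, 3, 5, 7, 10, 13, 14, 15, 16, 17}
(X Δ Y) − Y = {2, 15, 17}
(Y − ((Y Δ (X ∩ W)) Δ (W' ∪ X))) ∪ ((X Δ Y) − Y) = {1, 2, 3, 4, 5, 7, 8, 9, 13, 15, 16, 17}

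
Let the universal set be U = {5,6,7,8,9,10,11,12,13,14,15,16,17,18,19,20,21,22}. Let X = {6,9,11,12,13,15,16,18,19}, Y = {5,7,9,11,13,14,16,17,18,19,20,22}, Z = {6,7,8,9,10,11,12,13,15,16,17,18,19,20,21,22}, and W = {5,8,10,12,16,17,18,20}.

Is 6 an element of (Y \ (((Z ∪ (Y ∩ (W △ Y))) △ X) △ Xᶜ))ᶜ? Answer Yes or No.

Yes

6 ∉ W and 6 ∉ Y, so 6 ∉ W △ Y
6 ∉ Y and 6 ∉ (W △ Y), so 6 ∉ Y ∩ (W △ Y)
6 ∈ Z and 6 ∉ (Y ∩ (W △ Y)), so 6 ∈ Z ∪ (Y ∩ (W △ Y))
6 ∈ (Z ∪ (Y ∩ (W △ Y))) and 6 ∈ X, so 6 ∉ (Z ∪ (Y ∩ (W △ Y))) △ X
6 ∈ X, so 6 ∉ Xᶜ
6 ∉ ((Z ∪ (Y ∩ (W △ Y))) △ X) and 6 ∉ Xᶜ, so 6 ∉ ((Z ∪ (Y ∩ (W △ Y))) △ X) △ Xᶜ
6 ∉ Y and 6 ∉ (((Z ∪ (Y ∩ (W △ Y))) △ X) △ Xᶜ), so 6 ∉ Y \ (((Z ∪ (Y ∩ (W △ Y))) △ X) △ Xᶜ)
6 ∈ (Y \ (((Z ∪ (Y ∩ (W △ Y))) △ X) △ Xᶜ))ᶜ since 6 ∉ (Y \ (((Z ∪ (Y ∩ (W △ Y))) △ X) △ Xᶜ))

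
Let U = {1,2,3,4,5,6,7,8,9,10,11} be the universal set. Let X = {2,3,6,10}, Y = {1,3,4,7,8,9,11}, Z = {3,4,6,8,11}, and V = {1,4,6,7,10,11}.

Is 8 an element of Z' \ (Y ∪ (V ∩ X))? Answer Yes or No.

No

8 ∈ Z, so 8 ∉ Z'
8 ∉ V and 8 ∉ X, so 8 ∉ V ∩ X
8 ∈ Y and 8 ∉ (V ∩ X), so 8 ∈ Y ∪ (V ∩ X)
8 ∉ Z' and 8 ∈ (Y ∪ (V ∩ X)), so 8 ∉ Z' \ (Y ∪ (V ∩ X))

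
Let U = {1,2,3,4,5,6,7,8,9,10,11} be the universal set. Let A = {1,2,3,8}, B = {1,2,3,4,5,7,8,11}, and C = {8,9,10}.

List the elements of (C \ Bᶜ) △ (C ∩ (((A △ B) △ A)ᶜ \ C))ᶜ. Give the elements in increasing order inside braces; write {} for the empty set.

{1,2,3,4,5,6,7,9,10,11}

Bᶜ = {6,9,10}
C \ Bᶜ = {8}
A △ B = {4,5,7,11}
(A △ B) △ A = {1,2,3,4,5,7,8,11}
((A △ B) △ A)ᶜ = {6,9,10}
((A △ B) △ A)ᶜ \ C = {6}
C ∩ (((A △ B) △ A)ᶜ \ C) = {}
(C ∩ (((A △ B) △ A)ᶜ \ C))ᶜ = {1,2,3,4,5,6,7,8,9,10,11}
(C \ Bᶜ) △ (C ∩ (((A △ B) △ A)ᶜ \ C))ᶜ = {1,2,3,4,5,6,7,9,10,11}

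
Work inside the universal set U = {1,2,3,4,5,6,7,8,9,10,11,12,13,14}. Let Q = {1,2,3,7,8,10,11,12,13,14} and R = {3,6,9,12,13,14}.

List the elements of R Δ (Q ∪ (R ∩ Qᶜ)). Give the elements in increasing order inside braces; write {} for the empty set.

Qᶜ = {4,5,6,9}
R ∩ Qᶜ = {6,9}
Q ∪ (R ∩ Qᶜ) = {1,2,3,6,7,8,9,10,11,12,13,14}
R Δ (Q ∪ (R ∩ Qᶜ)) = {1,2,7,8,10,11}

{1,2,7,8,10,11}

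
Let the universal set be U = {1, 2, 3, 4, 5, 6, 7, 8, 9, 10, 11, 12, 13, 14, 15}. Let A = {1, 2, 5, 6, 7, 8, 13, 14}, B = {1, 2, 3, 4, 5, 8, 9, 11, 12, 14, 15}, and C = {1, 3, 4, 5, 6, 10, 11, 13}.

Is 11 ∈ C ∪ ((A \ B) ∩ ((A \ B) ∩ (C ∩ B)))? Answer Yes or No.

11 ∉ A and 11 ∈ B, so 11 ∉ A \ B
11 ∉ A and 11 ∈ B, so 11 ∉ A \ B
11 ∈ C and 11 ∈ B, so 11 ∈ C ∩ B
11 ∉ (A \ B) and 11 ∈ (C ∩ B), so 11 ∉ (A \ B) ∩ (C ∩ B)
11 ∉ (A \ B) and 11 ∉ ((A \ B) ∩ (C ∩ B)), so 11 ∉ (A \ B) ∩ ((A \ B) ∩ (C ∩ B))
11 ∈ C and 11 ∉ ((A \ B) ∩ ((A \ B) ∩ (C ∩ B))), so 11 ∈ C ∪ ((A \ B) ∩ ((A \ B) ∩ (C ∩ B)))

Yes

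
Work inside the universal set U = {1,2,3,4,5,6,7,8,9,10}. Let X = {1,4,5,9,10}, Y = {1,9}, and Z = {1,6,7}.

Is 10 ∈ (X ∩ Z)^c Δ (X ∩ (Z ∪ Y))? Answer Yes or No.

10 ∈ X and 10 ∉ Z, so 10 ∉ X ∩ Z
10 ∈ (X ∩ Z)^c since 10 ∉ (X ∩ Z)
10 ∉ Z and 10 ∉ Y, so 10 ∉ Z ∪ Y
10 ∈ X and 10 ∉ (Z ∪ Y), so 10 ∉ X ∩ (Z ∪ Y)
10 ∈ (X ∩ Z)^c and 10 ∉ (X ∩ (Z ∪ Y)), so 10 ∈ (X ∩ Z)^c Δ (X ∩ (Z ∪ Y))

Yes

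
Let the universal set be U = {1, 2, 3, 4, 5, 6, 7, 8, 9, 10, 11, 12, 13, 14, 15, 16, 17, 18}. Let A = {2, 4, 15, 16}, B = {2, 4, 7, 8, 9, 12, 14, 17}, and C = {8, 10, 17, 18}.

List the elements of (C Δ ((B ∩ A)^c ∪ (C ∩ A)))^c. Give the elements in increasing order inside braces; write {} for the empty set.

{2, 4, 8, 10, 17, 18}

B ∩ A = {2, 4}
(B ∩ A)^c = {1, 3, 5, 6, 7, 8, 9, 10, 11, 12, 13, 14, 15, 16, 17, 18}
C ∩ A = {}
(B ∩ A)^c ∪ (C ∩ A) = {1, 3, 5, 6, 7, 8, 9, 10, 11, 12, 13, 14, 15, 16, 17, 18}
C Δ ((B ∩ A)^c ∪ (C ∩ A)) = {1, 3, 5, 6, 7, 9, 11, 12, 13, 14, 15, 16}
(C Δ ((B ∩ A)^c ∪ (C ∩ A)))^c = {2, 4, 8, 10, 17, 18}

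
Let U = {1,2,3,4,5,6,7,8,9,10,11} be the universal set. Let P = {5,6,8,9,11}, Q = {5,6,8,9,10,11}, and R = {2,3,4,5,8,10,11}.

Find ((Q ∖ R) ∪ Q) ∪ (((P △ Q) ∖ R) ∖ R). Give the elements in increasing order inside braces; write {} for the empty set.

Q ∖ R = {6,9}
(Q ∖ R) ∪ Q = {5,6,8,9,10,11}
P △ Q = {10}
(P △ Q) ∖ R = {}
((P △ Q) ∖ R) ∖ R = {}
((Q ∖ R) ∪ Q) ∪ (((P △ Q) ∖ R) ∖ R) = {5,6,8,9,10,11}

{5,6,8,9,10,11}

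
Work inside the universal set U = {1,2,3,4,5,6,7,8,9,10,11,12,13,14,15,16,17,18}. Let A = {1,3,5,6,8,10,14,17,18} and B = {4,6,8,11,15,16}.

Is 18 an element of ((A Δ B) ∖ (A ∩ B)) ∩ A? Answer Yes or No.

18 ∈ A and 18 ∉ B, so 18 ∈ A Δ B
18 ∈ A and 18 ∉ B, so 18 ∉ A ∩ B
18 ∈ (A Δ B) and 18 ∉ (A ∩ B), so 18 ∈ (A Δ B) ∖ (A ∩ B)
18 ∈ ((A Δ B) ∖ (A ∩ B)) and 18 ∈ A, so 18 ∈ ((A Δ B) ∖ (A ∩ B)) ∩ A

Yes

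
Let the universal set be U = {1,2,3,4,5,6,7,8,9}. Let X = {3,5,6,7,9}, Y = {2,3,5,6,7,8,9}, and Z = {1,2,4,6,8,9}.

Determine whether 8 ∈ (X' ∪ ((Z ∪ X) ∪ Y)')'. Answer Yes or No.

8 ∉ X, so 8 ∈ X'
8 ∈ Z and 8 ∉ X, so 8 ∈ Z ∪ X
8 ∈ (Z ∪ X) and 8 ∈ Y, so 8 ∈ (Z ∪ X) ∪ Y
8 ∉ ((Z ∪ X) ∪ Y)' since 8 ∈ ((Z ∪ X) ∪ Y)
8 ∈ X' and 8 ∉ ((Z ∪ X) ∪ Y)', so 8 ∈ X' ∪ ((Z ∪ X) ∪ Y)'
8 ∉ (X' ∪ ((Z ∪ X) ∪ Y)')' since 8 ∈ (X' ∪ ((Z ∪ X) ∪ Y)')

No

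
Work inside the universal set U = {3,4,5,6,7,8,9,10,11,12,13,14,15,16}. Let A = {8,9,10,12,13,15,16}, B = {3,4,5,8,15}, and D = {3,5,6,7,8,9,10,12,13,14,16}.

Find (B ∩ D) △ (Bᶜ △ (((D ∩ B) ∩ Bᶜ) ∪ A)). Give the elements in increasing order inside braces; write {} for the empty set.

{3,5,6,7,11,14,15}

B ∩ D = {3,5,8}
Bᶜ = {6,7,9,10,11,12,13,14,16}
D ∩ B = {3,5,8}
(D ∩ B) ∩ Bᶜ = {}
((D ∩ B) ∩ Bᶜ) ∪ A = {8,9,10,12,13,15,16}
Bᶜ △ (((D ∩ B) ∩ Bᶜ) ∪ A) = {6,7,8,11,14,15}
(B ∩ D) △ (Bᶜ △ (((D ∩ B) ∩ Bᶜ) ∪ A)) = {3,5,6,7,11,14,15}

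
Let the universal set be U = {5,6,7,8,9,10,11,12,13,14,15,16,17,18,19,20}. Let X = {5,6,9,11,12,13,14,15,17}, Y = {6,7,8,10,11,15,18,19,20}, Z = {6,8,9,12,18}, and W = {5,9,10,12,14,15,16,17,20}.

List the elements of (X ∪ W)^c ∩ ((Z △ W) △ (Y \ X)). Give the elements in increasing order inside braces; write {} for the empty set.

{7,19}

X ∪ W = {5,6,9,10,11,12,13,14,15,16,17,20}
(X ∪ W)^c = {7,8,18,19}
Z △ W = {5,6,8,10,14,15,16,17,18,20}
Y \ X = {7,8,10,18,19,20}
(Z △ W) △ (Y \ X) = {5,6,7,14,15,16,17,19}
(X ∪ W)^c ∩ ((Z △ W) △ (Y \ X)) = {7,19}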